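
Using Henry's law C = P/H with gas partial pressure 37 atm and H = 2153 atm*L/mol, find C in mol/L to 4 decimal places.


C = P / H
C = 37 / 2153
C = 0.0172 mol/L


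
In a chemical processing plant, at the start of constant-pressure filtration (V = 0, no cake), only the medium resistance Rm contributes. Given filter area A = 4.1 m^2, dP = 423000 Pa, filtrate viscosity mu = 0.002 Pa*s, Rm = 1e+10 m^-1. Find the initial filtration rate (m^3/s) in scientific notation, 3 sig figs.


rate = A * dP / (mu * Rm)
rate = 4.1 * 423000 / (0.002 * 1e+10)
rate = 1734300.0 / 2.000e+07
rate = 8.67e-02 m^3/s


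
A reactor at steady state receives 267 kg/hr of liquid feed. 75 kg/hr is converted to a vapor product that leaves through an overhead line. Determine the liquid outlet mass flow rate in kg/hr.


Steady-state mass balance on the main outlet: F_out = F_in - F_removed
F_out = 267 - 75
F_out = 192 kg/hr


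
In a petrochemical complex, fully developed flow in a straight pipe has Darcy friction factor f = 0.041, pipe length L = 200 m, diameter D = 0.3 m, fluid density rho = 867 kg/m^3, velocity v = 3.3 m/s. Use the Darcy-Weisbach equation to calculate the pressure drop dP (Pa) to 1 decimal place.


dP = f * (L/D) * (rho*v^2/2)
dP = 0.041 * (200/0.3) * (867*3.3^2/2)
L/D = 666.66666667
rho*v^2/2 = 867*10.89/2 = 4720.815
dP = 0.041 * 666.66666667 * 4720.815
dP = 129035.6 Pa


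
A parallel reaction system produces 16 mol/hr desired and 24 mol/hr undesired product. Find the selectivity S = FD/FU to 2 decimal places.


S = desired product rate / undesired product rate
S = 16 / 24
S = 0.67


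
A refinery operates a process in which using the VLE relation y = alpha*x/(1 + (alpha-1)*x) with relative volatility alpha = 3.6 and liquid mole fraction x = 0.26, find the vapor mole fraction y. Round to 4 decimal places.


y = alpha*x / (1 + (alpha-1)*x)
y = 3.6*0.26 / (1 + (3.6-1)*0.26)
y = 0.936 / (1 + 0.676)
y = 0.936 / 1.676
y = 0.5585


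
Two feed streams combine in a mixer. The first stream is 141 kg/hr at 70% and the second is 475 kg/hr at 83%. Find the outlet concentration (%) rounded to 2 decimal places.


Mass balance on solute: F1*x1 + F2*x2 = F3*x3
F3 = F1 + F2 = 141 + 475 = 616 kg/hr
x3 = (F1*x1 + F2*x2)/F3
x3 = (141*0.7 + 475*0.83) / 616
x3 = 80.02%


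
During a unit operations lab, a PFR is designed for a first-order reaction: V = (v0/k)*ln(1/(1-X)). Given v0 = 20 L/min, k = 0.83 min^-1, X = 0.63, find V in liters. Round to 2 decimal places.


V = (v0/k) * ln(1/(1-X))
V = (20/0.83) * ln(1/(1-0.63))
V = 24.096386 * ln(2.702703)
V = 24.096386 * 0.994252
V = 23.96 L


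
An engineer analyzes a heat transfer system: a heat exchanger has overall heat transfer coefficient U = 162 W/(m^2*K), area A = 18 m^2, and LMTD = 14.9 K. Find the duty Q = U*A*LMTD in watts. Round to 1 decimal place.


Q = U * A * LMTD
Q = 162 * 18 * 14.9
Q = 43448.4 W


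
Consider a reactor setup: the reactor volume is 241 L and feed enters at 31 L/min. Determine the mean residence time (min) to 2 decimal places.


tau = V / v0
tau = 241 / 31
tau = 7.77 min


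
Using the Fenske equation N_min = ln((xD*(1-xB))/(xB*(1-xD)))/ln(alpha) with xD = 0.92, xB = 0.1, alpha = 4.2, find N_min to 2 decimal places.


N_min = ln((xD*(1-xB))/(xB*(1-xD))) / ln(alpha)
Numerator inside ln: 0.828 / 0.008 = 103.5
ln(103.5) = 4.639572
ln(alpha) = ln(4.2) = 1.435085
N_min = 4.639572 / 1.435085 = 3.23


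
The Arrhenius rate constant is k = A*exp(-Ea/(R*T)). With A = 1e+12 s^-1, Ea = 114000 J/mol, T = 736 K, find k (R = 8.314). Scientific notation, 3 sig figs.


k = A * exp(-Ea/(R*T))
k = 1e+12 * exp(-114000 / (8.314 * 736))
k = 1e+12 * exp(-18.630179)
k = 8.11e+03


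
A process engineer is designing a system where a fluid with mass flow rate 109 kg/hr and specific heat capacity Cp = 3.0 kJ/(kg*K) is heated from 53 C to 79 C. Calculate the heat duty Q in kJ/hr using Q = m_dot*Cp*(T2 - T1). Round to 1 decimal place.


Q = m_dot * Cp * (T2 - T1)
Q = 109 * 3.0 * (79 - 53)
Q = 109 * 3.0 * 26
Q = 8502.0 kJ/hr


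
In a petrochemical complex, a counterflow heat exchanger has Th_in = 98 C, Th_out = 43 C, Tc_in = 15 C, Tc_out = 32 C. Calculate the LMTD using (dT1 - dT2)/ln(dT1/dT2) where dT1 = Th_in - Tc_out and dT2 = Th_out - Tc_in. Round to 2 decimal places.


dT1 = Th_in - Tc_out = 98 - 32 = 66
dT2 = Th_out - Tc_in = 43 - 15 = 28
LMTD = (dT1 - dT2) / ln(dT1/dT2)
LMTD = (66 - 28) / ln(66/28)
LMTD = 44.32 K


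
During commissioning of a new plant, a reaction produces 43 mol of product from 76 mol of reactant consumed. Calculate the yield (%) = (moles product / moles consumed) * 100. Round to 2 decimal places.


Yield = (moles product / moles consumed) * 100%
Yield = (43 / 76) * 100
Yield = 0.5658 * 100
Yield = 56.58%


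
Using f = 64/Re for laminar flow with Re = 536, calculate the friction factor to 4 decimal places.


f = 64 / Re
f = 64 / 536
f = 0.1194


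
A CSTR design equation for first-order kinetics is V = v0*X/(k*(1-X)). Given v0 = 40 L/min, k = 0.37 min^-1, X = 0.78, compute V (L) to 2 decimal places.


V = v0 * X / (k * (1 - X))
V = 40 * 0.78 / (0.37 * (1 - 0.78))
V = 31.2 / (0.37 * 0.22)
V = 31.2 / 0.0814
V = 383.29 L


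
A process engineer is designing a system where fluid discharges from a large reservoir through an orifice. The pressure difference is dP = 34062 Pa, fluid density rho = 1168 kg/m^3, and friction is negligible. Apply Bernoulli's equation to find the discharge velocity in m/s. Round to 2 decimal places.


v = sqrt(2*dP/rho)
v = sqrt(2*34062/1168)
v = sqrt(58.325342)
v = 7.64 m/s


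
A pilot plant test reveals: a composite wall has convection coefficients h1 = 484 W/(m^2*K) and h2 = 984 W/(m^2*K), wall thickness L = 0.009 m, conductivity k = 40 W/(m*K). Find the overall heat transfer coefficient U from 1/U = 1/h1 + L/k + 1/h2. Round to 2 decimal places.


1/U = 1/h1 + L/k + 1/h2
1/U = 1/484 + 0.009/40 + 1/984
1/U = 0.0020661157 + 0.000225 + 0.0010162602
1/U = 0.0033073759
U = 302.35 W/(m^2*K)


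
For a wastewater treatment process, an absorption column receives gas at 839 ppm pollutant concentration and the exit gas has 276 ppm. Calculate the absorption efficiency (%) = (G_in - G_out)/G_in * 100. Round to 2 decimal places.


Efficiency = (G_in - G_out) / G_in * 100%
Efficiency = (839 - 276) / 839 * 100
Efficiency = 563 / 839 * 100
Efficiency = 67.10%


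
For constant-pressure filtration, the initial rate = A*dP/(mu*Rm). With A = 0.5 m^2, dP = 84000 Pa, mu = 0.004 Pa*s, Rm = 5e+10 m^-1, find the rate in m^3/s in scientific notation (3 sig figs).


rate = A * dP / (mu * Rm)
rate = 0.5 * 84000 / (0.004 * 5e+10)
rate = 42000.0 / 2.000e+08
rate = 2.10e-04 m^3/s


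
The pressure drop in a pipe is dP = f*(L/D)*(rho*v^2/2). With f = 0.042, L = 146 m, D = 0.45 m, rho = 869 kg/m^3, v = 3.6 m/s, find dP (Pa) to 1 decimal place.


dP = f * (L/D) * (rho*v^2/2)
dP = 0.042 * (146/0.45) * (869*3.6^2/2)
L/D = 324.44444444
rho*v^2/2 = 869*12.96/2 = 5631.12
dP = 0.042 * 324.44444444 * 5631.12
dP = 76733.4 Pa


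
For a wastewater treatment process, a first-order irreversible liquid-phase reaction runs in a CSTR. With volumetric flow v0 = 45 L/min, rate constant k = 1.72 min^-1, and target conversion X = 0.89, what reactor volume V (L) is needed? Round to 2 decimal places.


V = v0 * X / (k * (1 - X))
V = 45 * 0.89 / (1.72 * (1 - 0.89))
V = 40.05 / (1.72 * 0.11)
V = 40.05 / 0.1892
V = 211.68 L


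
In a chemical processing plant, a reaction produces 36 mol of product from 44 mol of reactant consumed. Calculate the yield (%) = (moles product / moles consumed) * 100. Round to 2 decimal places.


Yield = (moles product / moles consumed) * 100%
Yield = (36 / 44) * 100
Yield = 0.8182 * 100
Yield = 81.82%


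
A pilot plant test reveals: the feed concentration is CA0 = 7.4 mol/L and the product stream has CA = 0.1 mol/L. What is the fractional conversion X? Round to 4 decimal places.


X = (CA0 - CA) / CA0
X = (7.4 - 0.1) / 7.4
X = 7.3 / 7.4
X = 0.9865


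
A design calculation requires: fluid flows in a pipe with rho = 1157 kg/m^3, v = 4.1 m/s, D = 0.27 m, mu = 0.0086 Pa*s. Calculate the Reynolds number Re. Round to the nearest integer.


Re = rho * v * D / mu
Re = 1157 * 4.1 * 0.27 / 0.0086
Re = 1280.799 / 0.0086
Re = 148930


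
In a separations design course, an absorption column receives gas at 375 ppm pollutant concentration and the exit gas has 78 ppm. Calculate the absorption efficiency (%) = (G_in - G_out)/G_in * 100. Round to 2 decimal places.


Efficiency = (G_in - G_out) / G_in * 100%
Efficiency = (375 - 78) / 375 * 100
Efficiency = 297 / 375 * 100
Efficiency = 79.20%


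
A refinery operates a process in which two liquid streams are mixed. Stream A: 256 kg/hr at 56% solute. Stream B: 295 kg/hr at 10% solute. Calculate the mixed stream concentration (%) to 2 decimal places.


Mass balance on solute: F1*x1 + F2*x2 = F3*x3
F3 = F1 + F2 = 256 + 295 = 551 kg/hr
x3 = (F1*x1 + F2*x2)/F3
x3 = (256*0.56 + 295*0.1) / 551
x3 = 31.37%


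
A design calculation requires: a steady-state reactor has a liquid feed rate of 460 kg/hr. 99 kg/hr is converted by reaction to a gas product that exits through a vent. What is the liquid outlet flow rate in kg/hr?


Steady-state mass balance on the main outlet: F_out = F_in - F_removed
F_out = 460 - 99
F_out = 361 kg/hr


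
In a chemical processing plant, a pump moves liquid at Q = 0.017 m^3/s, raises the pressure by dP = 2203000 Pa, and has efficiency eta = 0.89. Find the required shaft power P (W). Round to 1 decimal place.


P = Q * dP / eta
P = 0.017 * 2203000 / 0.89
P = 37451.0 / 0.89
P = 42079.8 W


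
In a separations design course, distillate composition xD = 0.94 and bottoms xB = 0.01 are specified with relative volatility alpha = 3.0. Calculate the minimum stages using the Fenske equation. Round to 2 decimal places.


N_min = ln((xD*(1-xB))/(xB*(1-xD))) / ln(alpha)
Numerator inside ln: 0.9306 / 0.0006 = 1551.0
ln(1551.0) = 7.346655
ln(alpha) = ln(3.0) = 1.098612
N_min = 7.346655 / 1.098612 = 6.69


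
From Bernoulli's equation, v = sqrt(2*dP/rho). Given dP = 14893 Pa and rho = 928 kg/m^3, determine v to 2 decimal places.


v = sqrt(2*dP/rho)
v = sqrt(2*14893/928)
v = sqrt(32.096983)
v = 5.67 m/s


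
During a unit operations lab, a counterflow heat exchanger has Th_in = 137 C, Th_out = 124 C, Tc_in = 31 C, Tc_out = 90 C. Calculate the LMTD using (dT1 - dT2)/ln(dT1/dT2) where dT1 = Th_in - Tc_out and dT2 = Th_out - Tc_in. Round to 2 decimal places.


dT1 = Th_in - Tc_out = 137 - 90 = 47
dT2 = Th_out - Tc_in = 124 - 31 = 93
LMTD = (dT1 - dT2) / ln(dT1/dT2)
LMTD = (47 - 93) / ln(47/93)
LMTD = 67.40 K


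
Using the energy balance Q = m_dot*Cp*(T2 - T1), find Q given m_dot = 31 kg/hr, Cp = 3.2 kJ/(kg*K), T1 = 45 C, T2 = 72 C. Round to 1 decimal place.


Q = m_dot * Cp * (T2 - T1)
Q = 31 * 3.2 * (72 - 45)
Q = 31 * 3.2 * 27
Q = 2678.4 kJ/hr


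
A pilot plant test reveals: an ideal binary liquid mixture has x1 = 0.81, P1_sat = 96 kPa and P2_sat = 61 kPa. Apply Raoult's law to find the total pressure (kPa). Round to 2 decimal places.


P = x1*P1_sat + x2*P2_sat
x2 = 1 - x1 = 1 - 0.81 = 0.19
P = 0.81*96 + 0.19*61
P = 77.76 + 11.59
P = 89.35 kPa


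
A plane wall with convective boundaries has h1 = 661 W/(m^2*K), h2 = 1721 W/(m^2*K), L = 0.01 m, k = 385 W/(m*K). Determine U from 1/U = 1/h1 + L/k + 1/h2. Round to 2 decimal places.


1/U = 1/h1 + L/k + 1/h2
1/U = 1/661 + 0.01/385 + 1/1721
1/U = 0.0015128593 + 2.5974e-05 + 0.0005810575
1/U = 0.0021198908
U = 471.72 W/(m^2*K)


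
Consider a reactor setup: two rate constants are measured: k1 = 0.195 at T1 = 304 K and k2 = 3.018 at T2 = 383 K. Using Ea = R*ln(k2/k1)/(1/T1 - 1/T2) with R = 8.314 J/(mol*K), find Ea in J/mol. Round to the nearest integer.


Ea = R * ln(k2/k1) / (1/T1 - 1/T2)
ln(k2/k1) = ln(3.018/0.195) = 2.7393501
1/T1 - 1/T2 = 1/304 - 1/383 = 0.000678507627
Ea = 8.314 * 2.7393501 / 0.000678507627
Ea = 33566 J/mol


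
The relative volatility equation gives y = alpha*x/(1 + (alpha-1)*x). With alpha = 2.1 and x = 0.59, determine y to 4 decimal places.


y = alpha*x / (1 + (alpha-1)*x)
y = 2.1*0.59 / (1 + (2.1-1)*0.59)
y = 1.239 / (1 + 0.649)
y = 1.239 / 1.649
y = 0.7514


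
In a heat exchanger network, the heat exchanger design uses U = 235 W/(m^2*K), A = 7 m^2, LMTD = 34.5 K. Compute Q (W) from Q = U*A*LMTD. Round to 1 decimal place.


Q = U * A * LMTD
Q = 235 * 7 * 34.5
Q = 56752.5 W


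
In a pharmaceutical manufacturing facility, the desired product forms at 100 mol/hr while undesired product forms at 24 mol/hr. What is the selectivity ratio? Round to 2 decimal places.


S = desired product rate / undesired product rate
S = 100 / 24
S = 4.17


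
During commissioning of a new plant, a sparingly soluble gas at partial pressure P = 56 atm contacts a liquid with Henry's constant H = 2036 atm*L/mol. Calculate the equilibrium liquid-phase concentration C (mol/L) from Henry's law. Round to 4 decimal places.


C = P / H
C = 56 / 2036
C = 0.0275 mol/L


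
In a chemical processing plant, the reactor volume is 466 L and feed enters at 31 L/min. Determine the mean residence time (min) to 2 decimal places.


tau = V / v0
tau = 466 / 31
tau = 15.03 min


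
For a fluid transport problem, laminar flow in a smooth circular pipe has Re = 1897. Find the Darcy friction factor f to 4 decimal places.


f = 64 / Re
f = 64 / 1897
f = 0.0337


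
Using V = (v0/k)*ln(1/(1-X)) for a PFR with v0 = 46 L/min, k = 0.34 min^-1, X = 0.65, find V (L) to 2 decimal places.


V = (v0/k) * ln(1/(1-X))
V = (46/0.34) * ln(1/(1-0.65))
V = 135.294118 * ln(2.857143)
V = 135.294118 * 1.049822
V = 142.03 L


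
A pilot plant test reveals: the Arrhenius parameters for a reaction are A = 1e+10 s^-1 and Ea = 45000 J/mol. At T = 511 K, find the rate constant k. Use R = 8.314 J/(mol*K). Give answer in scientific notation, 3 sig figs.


k = A * exp(-Ea/(R*T))
k = 1e+10 * exp(-45000 / (8.314 * 511))
k = 1e+10 * exp(-10.592088)
k = 2.51e+05


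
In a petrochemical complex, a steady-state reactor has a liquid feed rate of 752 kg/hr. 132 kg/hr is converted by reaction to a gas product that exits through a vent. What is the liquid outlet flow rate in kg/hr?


Steady-state mass balance on the main outlet: F_out = F_in - F_removed
F_out = 752 - 132
F_out = 620 kg/hr


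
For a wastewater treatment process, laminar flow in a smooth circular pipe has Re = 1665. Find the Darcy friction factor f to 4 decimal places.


f = 64 / Re
f = 64 / 1665
f = 0.0384


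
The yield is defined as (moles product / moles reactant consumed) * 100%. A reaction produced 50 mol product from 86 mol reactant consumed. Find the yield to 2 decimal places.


Yield = (moles product / moles consumed) * 100%
Yield = (50 / 86) * 100
Yield = 0.5814 * 100
Yield = 58.14%


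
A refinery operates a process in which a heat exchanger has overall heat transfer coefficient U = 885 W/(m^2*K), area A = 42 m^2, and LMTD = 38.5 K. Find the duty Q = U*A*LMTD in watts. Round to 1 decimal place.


Q = U * A * LMTD
Q = 885 * 42 * 38.5
Q = 1431045.0 W


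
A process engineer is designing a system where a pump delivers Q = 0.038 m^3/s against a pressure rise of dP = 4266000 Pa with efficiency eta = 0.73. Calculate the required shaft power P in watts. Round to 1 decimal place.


P = Q * dP / eta
P = 0.038 * 4266000 / 0.73
P = 162108.0 / 0.73
P = 222065.8 W


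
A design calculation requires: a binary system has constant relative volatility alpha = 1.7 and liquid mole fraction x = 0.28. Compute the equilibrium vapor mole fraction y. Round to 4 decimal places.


y = alpha*x / (1 + (alpha-1)*x)
y = 1.7*0.28 / (1 + (1.7-1)*0.28)
y = 0.476 / (1 + 0.196)
y = 0.476 / 1.196
y = 0.3980


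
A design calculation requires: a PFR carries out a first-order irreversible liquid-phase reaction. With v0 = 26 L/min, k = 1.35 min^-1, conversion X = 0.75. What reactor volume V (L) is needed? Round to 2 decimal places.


V = (v0/k) * ln(1/(1-X))
V = (26/1.35) * ln(1/(1-0.75))
V = 19.259259 * ln(4.0)
V = 19.259259 * 1.386294
V = 26.70 L


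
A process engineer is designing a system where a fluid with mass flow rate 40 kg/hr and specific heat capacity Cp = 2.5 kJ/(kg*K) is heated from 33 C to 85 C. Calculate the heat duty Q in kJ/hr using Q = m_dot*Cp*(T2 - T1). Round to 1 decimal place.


Q = m_dot * Cp * (T2 - T1)
Q = 40 * 2.5 * (85 - 33)
Q = 40 * 2.5 * 52
Q = 5200.0 kJ/hr


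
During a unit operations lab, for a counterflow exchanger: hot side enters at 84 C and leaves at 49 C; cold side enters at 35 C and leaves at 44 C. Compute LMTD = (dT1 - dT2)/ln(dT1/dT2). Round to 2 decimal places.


dT1 = Th_in - Tc_out = 84 - 44 = 40
dT2 = Th_out - Tc_in = 49 - 35 = 14
LMTD = (dT1 - dT2) / ln(dT1/dT2)
LMTD = (40 - 14) / ln(40/14)
LMTD = 24.77 K


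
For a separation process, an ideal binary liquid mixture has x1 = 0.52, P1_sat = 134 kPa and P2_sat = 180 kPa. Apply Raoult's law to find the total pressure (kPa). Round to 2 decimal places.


P = x1*P1_sat + x2*P2_sat
x2 = 1 - x1 = 1 - 0.52 = 0.48
P = 0.52*134 + 0.48*180
P = 69.68 + 86.4
P = 156.08 kPa


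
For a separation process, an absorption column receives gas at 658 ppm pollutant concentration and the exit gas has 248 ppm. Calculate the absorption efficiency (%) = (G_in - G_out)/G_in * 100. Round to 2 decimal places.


Efficiency = (G_in - G_out) / G_in * 100%
Efficiency = (658 - 248) / 658 * 100
Efficiency = 410 / 658 * 100
Efficiency = 62.31%


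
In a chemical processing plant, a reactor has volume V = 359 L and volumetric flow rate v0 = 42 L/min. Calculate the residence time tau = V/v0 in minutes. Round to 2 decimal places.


tau = V / v0
tau = 359 / 42
tau = 8.55 min


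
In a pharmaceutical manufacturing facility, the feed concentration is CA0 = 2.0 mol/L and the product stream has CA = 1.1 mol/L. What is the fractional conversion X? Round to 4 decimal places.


X = (CA0 - CA) / CA0
X = (2.0 - 1.1) / 2.0
X = 0.9 / 2.0
X = 0.4500


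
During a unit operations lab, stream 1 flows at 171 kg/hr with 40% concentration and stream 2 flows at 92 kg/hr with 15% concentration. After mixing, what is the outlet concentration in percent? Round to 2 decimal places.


Mass balance on solute: F1*x1 + F2*x2 = F3*x3
F3 = F1 + F2 = 171 + 92 = 263 kg/hr
x3 = (F1*x1 + F2*x2)/F3
x3 = (171*0.4 + 92*0.15) / 263
x3 = 31.25%


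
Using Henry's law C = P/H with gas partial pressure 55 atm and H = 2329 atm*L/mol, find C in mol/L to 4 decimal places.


C = P / H
C = 55 / 2329
C = 0.0236 mol/L


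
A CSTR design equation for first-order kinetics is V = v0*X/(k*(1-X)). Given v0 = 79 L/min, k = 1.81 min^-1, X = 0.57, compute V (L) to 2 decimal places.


V = v0 * X / (k * (1 - X))
V = 79 * 0.57 / (1.81 * (1 - 0.57))
V = 45.03 / (1.81 * 0.43)
V = 45.03 / 0.7783
V = 57.86 L


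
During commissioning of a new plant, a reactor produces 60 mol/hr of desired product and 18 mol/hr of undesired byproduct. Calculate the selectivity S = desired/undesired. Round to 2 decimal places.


S = desired product rate / undesired product rate
S = 60 / 18
S = 3.33


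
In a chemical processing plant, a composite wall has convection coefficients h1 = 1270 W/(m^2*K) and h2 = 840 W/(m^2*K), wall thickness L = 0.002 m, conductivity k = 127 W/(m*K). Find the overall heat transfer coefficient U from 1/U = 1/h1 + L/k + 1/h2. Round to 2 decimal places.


1/U = 1/h1 + L/k + 1/h2
1/U = 1/1270 + 0.002/127 + 1/840
1/U = 0.0007874016 + 1.5748e-05 + 0.0011904762
1/U = 0.0019936258
U = 501.60 W/(m^2*K)


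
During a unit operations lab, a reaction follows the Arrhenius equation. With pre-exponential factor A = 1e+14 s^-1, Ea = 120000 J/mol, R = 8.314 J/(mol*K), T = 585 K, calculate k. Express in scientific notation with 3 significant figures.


k = A * exp(-Ea/(R*T))
k = 1e+14 * exp(-120000 / (8.314 * 585))
k = 1e+14 * exp(-24.672625)
k = 1.93e+03


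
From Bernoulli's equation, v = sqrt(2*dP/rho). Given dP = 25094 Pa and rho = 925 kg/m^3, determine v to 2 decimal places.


v = sqrt(2*dP/rho)
v = sqrt(2*25094/925)
v = sqrt(54.257297)
v = 7.37 m/s


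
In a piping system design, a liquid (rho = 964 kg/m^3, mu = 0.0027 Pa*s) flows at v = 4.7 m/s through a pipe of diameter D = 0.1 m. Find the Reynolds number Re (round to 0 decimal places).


Re = rho * v * D / mu
Re = 964 * 4.7 * 0.1 / 0.0027
Re = 453.08 / 0.0027
Re = 167807


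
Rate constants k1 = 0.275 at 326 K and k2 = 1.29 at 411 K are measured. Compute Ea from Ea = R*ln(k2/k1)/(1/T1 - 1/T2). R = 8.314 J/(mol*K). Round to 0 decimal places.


Ea = R * ln(k2/k1) / (1/T1 - 1/T2)
ln(k2/k1) = ln(1.29/0.275) = 1.5456264
1/T1 - 1/T2 = 1/326 - 1/411 = 0.000634394638
Ea = 8.314 * 1.5456264 / 0.000634394638
Ea = 20256 J/mol


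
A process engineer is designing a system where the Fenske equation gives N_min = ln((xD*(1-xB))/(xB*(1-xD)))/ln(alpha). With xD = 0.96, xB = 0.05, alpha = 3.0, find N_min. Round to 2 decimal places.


N_min = ln((xD*(1-xB))/(xB*(1-xD))) / ln(alpha)
Numerator inside ln: 0.912 / 0.002 = 456.0
ln(456.0) = 6.122493
ln(alpha) = ln(3.0) = 1.098612
N_min = 6.122493 / 1.098612 = 5.57


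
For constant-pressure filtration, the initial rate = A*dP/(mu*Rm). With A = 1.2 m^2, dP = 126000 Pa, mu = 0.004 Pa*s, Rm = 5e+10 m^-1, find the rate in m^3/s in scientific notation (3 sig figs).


rate = A * dP / (mu * Rm)
rate = 1.2 * 126000 / (0.004 * 5e+10)
rate = 151200.0 / 2.000e+08
rate = 7.56e-04 m^3/s


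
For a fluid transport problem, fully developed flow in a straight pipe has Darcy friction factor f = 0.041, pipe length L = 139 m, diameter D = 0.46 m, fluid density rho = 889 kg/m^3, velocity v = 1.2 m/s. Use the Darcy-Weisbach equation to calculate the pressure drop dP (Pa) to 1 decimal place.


dP = f * (L/D) * (rho*v^2/2)
dP = 0.041 * (139/0.46) * (889*1.2^2/2)
L/D = 302.17391304
rho*v^2/2 = 889*1.44/2 = 640.08
dP = 0.041 * 302.17391304 * 640.08
dP = 7930.0 Pa


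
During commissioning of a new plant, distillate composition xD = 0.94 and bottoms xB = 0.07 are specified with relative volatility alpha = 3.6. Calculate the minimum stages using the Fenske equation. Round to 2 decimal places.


N_min = ln((xD*(1-xB))/(xB*(1-xD))) / ln(alpha)
Numerator inside ln: 0.8742 / 0.0042 = 208.142857
ln(208.142857) = 5.338225
ln(alpha) = ln(3.6) = 1.280934
N_min = 5.338225 / 1.280934 = 4.17


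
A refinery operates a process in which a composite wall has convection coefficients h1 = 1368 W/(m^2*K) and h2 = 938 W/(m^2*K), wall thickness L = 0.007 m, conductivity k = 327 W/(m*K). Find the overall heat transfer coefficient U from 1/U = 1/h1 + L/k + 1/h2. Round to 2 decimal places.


1/U = 1/h1 + L/k + 1/h2
1/U = 1/1368 + 0.007/327 + 1/938
1/U = 0.0007309942 + 2.14067e-05 + 0.0010660981
1/U = 0.001818499
U = 549.90 W/(m^2*K)


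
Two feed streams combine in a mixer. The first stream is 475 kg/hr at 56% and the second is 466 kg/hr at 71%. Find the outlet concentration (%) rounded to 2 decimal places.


Mass balance on solute: F1*x1 + F2*x2 = F3*x3
F3 = F1 + F2 = 475 + 466 = 941 kg/hr
x3 = (F1*x1 + F2*x2)/F3
x3 = (475*0.56 + 466*0.71) / 941
x3 = 63.43%


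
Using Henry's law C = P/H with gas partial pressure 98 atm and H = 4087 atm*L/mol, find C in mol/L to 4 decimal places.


C = P / H
C = 98 / 4087
C = 0.0240 mol/L


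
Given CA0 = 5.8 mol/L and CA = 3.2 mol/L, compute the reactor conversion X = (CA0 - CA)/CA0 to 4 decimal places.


X = (CA0 - CA) / CA0
X = (5.8 - 3.2) / 5.8
X = 2.6 / 5.8
X = 0.4483


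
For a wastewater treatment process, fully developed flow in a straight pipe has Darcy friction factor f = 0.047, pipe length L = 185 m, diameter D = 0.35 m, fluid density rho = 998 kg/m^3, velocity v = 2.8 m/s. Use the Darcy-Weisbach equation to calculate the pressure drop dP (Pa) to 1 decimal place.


dP = f * (L/D) * (rho*v^2/2)
dP = 0.047 * (185/0.35) * (998*2.8^2/2)
L/D = 528.57142857
rho*v^2/2 = 998*7.84/2 = 3912.16
dP = 0.047 * 528.57142857 * 3912.16
dP = 97189.2 Pa


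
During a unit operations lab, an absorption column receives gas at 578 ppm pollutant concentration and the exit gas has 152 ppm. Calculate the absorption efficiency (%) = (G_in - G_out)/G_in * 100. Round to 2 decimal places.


Efficiency = (G_in - G_out) / G_in * 100%
Efficiency = (578 - 152) / 578 * 100
Efficiency = 426 / 578 * 100
Efficiency = 73.70%


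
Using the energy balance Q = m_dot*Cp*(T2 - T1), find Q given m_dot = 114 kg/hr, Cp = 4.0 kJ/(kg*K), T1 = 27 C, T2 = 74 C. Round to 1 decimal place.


Q = m_dot * Cp * (T2 - T1)
Q = 114 * 4.0 * (74 - 27)
Q = 114 * 4.0 * 47
Q = 21432.0 kJ/hr


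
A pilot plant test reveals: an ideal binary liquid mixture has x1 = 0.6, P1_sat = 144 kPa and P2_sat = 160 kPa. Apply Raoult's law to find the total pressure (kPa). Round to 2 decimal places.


P = x1*P1_sat + x2*P2_sat
x2 = 1 - x1 = 1 - 0.6 = 0.4
P = 0.6*144 + 0.4*160
P = 86.4 + 64.0
P = 150.40 kPa


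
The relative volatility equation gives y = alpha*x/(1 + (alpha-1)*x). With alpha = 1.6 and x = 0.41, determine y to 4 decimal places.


y = alpha*x / (1 + (alpha-1)*x)
y = 1.6*0.41 / (1 + (1.6-1)*0.41)
y = 0.656 / (1 + 0.246)
y = 0.656 / 1.246
y = 0.5265


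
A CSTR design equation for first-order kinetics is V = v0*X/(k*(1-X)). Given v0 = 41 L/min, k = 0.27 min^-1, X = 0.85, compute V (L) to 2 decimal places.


V = v0 * X / (k * (1 - X))
V = 41 * 0.85 / (0.27 * (1 - 0.85))
V = 34.85 / (0.27 * 0.15)
V = 34.85 / 0.0405
V = 860.49 L


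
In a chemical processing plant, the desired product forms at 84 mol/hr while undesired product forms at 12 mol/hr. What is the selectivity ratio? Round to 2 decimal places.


S = desired product rate / undesired product rate
S = 84 / 12
S = 7.00


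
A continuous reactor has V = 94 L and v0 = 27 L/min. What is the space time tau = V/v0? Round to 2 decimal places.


tau = V / v0
tau = 94 / 27
tau = 3.48 min


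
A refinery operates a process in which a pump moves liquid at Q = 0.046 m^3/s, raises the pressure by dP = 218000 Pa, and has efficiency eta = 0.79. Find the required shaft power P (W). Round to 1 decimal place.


P = Q * dP / eta
P = 0.046 * 218000 / 0.79
P = 10028.0 / 0.79
P = 12693.7 W


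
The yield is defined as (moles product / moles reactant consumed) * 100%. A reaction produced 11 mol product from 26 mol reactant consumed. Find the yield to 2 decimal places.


Yield = (moles product / moles consumed) * 100%
Yield = (11 / 26) * 100
Yield = 0.4231 * 100
Yield = 42.31%


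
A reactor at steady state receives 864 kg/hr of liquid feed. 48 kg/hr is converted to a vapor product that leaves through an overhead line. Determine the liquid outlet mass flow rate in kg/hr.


Steady-state mass balance on the main outlet: F_out = F_in - F_removed
F_out = 864 - 48
F_out = 816 kg/hr


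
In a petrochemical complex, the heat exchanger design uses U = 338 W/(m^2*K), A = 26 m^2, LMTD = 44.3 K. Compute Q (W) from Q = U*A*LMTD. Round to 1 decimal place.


Q = U * A * LMTD
Q = 338 * 26 * 44.3
Q = 389308.4 W


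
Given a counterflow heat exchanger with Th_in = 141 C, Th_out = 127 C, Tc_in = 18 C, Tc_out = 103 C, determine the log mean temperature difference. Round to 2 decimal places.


dT1 = Th_in - Tc_out = 141 - 103 = 38
dT2 = Th_out - Tc_in = 127 - 18 = 109
LMTD = (dT1 - dT2) / ln(dT1/dT2)
LMTD = (38 - 109) / ln(38/109)
LMTD = 67.38 K


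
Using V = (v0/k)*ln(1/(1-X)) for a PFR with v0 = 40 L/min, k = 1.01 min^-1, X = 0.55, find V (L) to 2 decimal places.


V = (v0/k) * ln(1/(1-X))
V = (40/1.01) * ln(1/(1-0.55))
V = 39.60396 * ln(2.222222)
V = 39.60396 * 0.798508
V = 31.62 L


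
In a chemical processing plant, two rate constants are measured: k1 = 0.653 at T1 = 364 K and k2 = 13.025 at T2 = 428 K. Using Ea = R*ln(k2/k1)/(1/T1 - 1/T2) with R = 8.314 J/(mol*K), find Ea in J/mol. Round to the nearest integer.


Ea = R * ln(k2/k1) / (1/T1 - 1/T2)
ln(k2/k1) = ln(13.025/0.653) = 2.9930487
1/T1 - 1/T2 = 1/364 - 1/428 = 0.000410804149
Ea = 8.314 * 2.9930487 / 0.000410804149
Ea = 60574 J/mol


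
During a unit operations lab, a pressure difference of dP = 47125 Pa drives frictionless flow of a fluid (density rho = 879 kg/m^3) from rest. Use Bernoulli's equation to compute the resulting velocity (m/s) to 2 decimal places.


v = sqrt(2*dP/rho)
v = sqrt(2*47125/879)
v = sqrt(107.224118)
v = 10.35 m/s


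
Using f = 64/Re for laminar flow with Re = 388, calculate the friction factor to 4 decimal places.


f = 64 / Re
f = 64 / 388
f = 0.1649


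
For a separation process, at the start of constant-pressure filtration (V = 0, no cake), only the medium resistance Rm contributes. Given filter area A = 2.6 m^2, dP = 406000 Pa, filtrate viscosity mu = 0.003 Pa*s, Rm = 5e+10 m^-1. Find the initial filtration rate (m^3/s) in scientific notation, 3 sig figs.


rate = A * dP / (mu * Rm)
rate = 2.6 * 406000 / (0.003 * 5e+10)
rate = 1055600.0 / 1.500e+08
rate = 7.04e-03 m^3/s


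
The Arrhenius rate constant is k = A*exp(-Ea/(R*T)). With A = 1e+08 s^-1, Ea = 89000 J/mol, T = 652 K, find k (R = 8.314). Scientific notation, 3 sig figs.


k = A * exp(-Ea/(R*T))
k = 1e+08 * exp(-89000 / (8.314 * 652))
k = 1e+08 * exp(-16.418459)
k = 7.41e+00


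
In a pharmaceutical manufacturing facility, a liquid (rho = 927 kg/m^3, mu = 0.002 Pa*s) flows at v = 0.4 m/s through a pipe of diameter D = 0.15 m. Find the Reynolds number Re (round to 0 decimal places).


Re = rho * v * D / mu
Re = 927 * 0.4 * 0.15 / 0.002
Re = 55.62 / 0.002
Re = 27810


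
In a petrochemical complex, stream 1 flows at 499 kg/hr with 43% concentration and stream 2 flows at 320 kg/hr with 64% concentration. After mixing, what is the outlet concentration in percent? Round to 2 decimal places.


Mass balance on solute: F1*x1 + F2*x2 = F3*x3
F3 = F1 + F2 = 499 + 320 = 819 kg/hr
x3 = (F1*x1 + F2*x2)/F3
x3 = (499*0.43 + 320*0.64) / 819
x3 = 51.21%


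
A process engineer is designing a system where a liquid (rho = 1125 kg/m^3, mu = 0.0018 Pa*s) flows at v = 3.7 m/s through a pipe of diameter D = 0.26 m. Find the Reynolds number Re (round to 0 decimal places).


Re = rho * v * D / mu
Re = 1125 * 3.7 * 0.26 / 0.0018
Re = 1082.25 / 0.0018
Re = 601250


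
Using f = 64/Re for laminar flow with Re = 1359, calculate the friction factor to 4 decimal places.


f = 64 / Re
f = 64 / 1359
f = 0.0471


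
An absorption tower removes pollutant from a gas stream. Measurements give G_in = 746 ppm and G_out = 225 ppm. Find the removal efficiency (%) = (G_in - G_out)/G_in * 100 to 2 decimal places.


Efficiency = (G_in - G_out) / G_in * 100%
Efficiency = (746 - 225) / 746 * 100
Efficiency = 521 / 746 * 100
Efficiency = 69.84%


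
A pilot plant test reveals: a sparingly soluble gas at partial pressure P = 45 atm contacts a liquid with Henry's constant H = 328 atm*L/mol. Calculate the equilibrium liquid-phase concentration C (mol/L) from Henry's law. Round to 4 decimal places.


C = P / H
C = 45 / 328
C = 0.1372 mol/L


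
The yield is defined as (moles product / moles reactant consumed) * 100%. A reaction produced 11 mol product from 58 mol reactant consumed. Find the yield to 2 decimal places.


Yield = (moles product / moles consumed) * 100%
Yield = (11 / 58) * 100
Yield = 0.1897 * 100
Yield = 18.97%


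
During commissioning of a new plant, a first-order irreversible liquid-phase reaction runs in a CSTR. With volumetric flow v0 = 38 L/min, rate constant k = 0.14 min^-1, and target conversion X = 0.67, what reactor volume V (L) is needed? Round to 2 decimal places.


V = v0 * X / (k * (1 - X))
V = 38 * 0.67 / (0.14 * (1 - 0.67))
V = 25.46 / (0.14 * 0.33)
V = 25.46 / 0.0462
V = 551.08 L


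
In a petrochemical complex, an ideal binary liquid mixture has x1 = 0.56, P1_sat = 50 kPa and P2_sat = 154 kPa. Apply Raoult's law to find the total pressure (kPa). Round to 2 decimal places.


P = x1*P1_sat + x2*P2_sat
x2 = 1 - x1 = 1 - 0.56 = 0.44
P = 0.56*50 + 0.44*154
P = 28.0 + 67.76
P = 95.76 kPa


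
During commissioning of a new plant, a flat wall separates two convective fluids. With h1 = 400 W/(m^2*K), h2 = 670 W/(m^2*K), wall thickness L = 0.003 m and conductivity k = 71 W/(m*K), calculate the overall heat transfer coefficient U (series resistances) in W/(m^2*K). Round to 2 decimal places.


1/U = 1/h1 + L/k + 1/h2
1/U = 1/400 + 0.003/71 + 1/670
1/U = 0.0025 + 4.22535e-05 + 0.0014925373
1/U = 0.0040347908
U = 247.84 W/(m^2*K)


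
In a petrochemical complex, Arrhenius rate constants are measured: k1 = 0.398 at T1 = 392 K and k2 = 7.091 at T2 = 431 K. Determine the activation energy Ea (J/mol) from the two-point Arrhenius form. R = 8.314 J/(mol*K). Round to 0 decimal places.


Ea = R * ln(k2/k1) / (1/T1 - 1/T2)
ln(k2/k1) = ln(7.091/0.398) = 2.8801296
1/T1 - 1/T2 = 1/392 - 1/431 = 0.000230834793
Ea = 8.314 * 2.8801296 / 0.000230834793
Ea = 103734 J/mol


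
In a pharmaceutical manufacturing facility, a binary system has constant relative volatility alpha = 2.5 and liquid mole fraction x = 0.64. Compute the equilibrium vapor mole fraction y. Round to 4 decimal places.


y = alpha*x / (1 + (alpha-1)*x)
y = 2.5*0.64 / (1 + (2.5-1)*0.64)
y = 1.6 / (1 + 0.96)
y = 1.6 / 1.96
y = 0.8163


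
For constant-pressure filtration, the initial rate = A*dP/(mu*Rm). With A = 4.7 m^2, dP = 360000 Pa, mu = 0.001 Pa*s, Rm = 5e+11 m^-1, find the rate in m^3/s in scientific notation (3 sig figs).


rate = A * dP / (mu * Rm)
rate = 4.7 * 360000 / (0.001 * 5e+11)
rate = 1692000.0 / 5.000e+08
rate = 3.38e-03 m^3/s


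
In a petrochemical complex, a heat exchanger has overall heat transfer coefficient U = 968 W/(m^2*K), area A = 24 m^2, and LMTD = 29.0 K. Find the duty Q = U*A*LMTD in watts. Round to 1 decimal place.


Q = U * A * LMTD
Q = 968 * 24 * 29.0
Q = 673728.0 W


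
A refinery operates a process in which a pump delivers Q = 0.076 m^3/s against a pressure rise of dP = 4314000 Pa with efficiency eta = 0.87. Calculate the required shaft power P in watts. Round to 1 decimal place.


P = Q * dP / eta
P = 0.076 * 4314000 / 0.87
P = 327864.0 / 0.87
P = 376855.2 W


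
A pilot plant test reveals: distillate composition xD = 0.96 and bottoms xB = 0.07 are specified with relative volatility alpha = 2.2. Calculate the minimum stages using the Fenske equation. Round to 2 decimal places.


N_min = ln((xD*(1-xB))/(xB*(1-xD))) / ln(alpha)
Numerator inside ln: 0.8928 / 0.0028 = 318.857143
ln(318.857143) = 5.764743
ln(alpha) = ln(2.2) = 0.788457
N_min = 5.764743 / 0.788457 = 7.31


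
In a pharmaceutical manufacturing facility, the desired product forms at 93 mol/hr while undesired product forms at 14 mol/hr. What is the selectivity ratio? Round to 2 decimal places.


S = desired product rate / undesired product rate
S = 93 / 14
S = 6.64


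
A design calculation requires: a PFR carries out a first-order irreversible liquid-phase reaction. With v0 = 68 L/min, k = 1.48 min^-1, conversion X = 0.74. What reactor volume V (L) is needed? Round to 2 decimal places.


V = (v0/k) * ln(1/(1-X))
V = (68/1.48) * ln(1/(1-0.74))
V = 45.945946 * ln(3.846154)
V = 45.945946 * 1.347074
V = 61.89 L


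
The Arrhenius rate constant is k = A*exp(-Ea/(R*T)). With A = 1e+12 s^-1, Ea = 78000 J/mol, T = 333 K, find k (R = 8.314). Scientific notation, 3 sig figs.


k = A * exp(-Ea/(R*T))
k = 1e+12 * exp(-78000 / (8.314 * 333))
k = 1e+12 * exp(-28.173471)
k = 5.81e-01


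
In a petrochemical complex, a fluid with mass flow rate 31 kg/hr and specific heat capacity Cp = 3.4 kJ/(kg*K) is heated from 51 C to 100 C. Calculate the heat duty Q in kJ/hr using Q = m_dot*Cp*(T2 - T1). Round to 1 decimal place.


Q = m_dot * Cp * (T2 - T1)
Q = 31 * 3.4 * (100 - 51)
Q = 31 * 3.4 * 49
Q = 5164.6 kJ/hr


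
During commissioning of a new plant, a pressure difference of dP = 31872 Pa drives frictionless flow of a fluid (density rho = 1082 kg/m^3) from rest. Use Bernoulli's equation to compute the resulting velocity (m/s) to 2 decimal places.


v = sqrt(2*dP/rho)
v = sqrt(2*31872/1082)
v = sqrt(58.913124)
v = 7.68 m/s


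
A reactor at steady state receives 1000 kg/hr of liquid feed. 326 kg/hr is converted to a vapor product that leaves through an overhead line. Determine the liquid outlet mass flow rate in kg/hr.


Steady-state mass balance on the main outlet: F_out = F_in - F_removed
F_out = 1000 - 326
F_out = 674 kg/hr


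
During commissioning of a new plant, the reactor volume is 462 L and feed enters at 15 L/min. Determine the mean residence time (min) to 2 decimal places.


tau = V / v0
tau = 462 / 15
tau = 30.80 min


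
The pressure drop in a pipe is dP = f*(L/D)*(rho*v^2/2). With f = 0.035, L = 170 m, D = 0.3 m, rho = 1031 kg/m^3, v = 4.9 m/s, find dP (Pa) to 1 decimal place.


dP = f * (L/D) * (rho*v^2/2)
dP = 0.035 * (170/0.3) * (1031*4.9^2/2)
L/D = 566.66666667
rho*v^2/2 = 1031*24.01/2 = 12377.155
dP = 0.035 * 566.66666667 * 12377.155
dP = 245480.2 Pa


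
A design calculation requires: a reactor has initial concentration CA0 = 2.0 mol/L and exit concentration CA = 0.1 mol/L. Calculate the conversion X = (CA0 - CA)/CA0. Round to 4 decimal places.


X = (CA0 - CA) / CA0
X = (2.0 - 0.1) / 2.0
X = 1.9 / 2.0
X = 0.9500


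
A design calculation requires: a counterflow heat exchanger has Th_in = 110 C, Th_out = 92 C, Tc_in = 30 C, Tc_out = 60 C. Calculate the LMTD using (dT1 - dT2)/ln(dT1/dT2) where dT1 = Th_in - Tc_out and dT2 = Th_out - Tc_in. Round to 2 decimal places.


dT1 = Th_in - Tc_out = 110 - 60 = 50
dT2 = Th_out - Tc_in = 92 - 30 = 62
LMTD = (dT1 - dT2) / ln(dT1/dT2)
LMTD = (50 - 62) / ln(50/62)
LMTD = 55.79 K


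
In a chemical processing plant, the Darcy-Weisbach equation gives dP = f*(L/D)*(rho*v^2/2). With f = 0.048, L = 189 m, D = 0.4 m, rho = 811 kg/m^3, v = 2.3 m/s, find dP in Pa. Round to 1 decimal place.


dP = f * (L/D) * (rho*v^2/2)
dP = 0.048 * (189/0.4) * (811*2.3^2/2)
L/D = 472.5
rho*v^2/2 = 811*5.29/2 = 2145.095
dP = 0.048 * 472.5 * 2145.095
dP = 48650.8 Pa


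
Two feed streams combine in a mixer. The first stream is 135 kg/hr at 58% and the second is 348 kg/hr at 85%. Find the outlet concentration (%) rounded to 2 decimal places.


Mass balance on solute: F1*x1 + F2*x2 = F3*x3
F3 = F1 + F2 = 135 + 348 = 483 kg/hr
x3 = (F1*x1 + F2*x2)/F3
x3 = (135*0.58 + 348*0.85) / 483
x3 = 77.45%


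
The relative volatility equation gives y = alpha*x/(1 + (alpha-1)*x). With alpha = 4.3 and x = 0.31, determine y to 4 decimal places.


y = alpha*x / (1 + (alpha-1)*x)
y = 4.3*0.31 / (1 + (4.3-1)*0.31)
y = 1.333 / (1 + 1.023)
y = 1.333 / 2.023
y = 0.6589


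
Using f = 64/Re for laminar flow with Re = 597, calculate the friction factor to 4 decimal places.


f = 64 / Re
f = 64 / 597
f = 0.1072


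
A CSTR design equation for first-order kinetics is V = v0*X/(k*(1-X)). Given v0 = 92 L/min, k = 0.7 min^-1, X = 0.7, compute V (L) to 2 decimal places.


V = v0 * X / (k * (1 - X))
V = 92 * 0.7 / (0.7 * (1 - 0.7))
V = 64.4 / (0.7 * 0.3)
V = 64.4 / 0.21
V = 306.67 L


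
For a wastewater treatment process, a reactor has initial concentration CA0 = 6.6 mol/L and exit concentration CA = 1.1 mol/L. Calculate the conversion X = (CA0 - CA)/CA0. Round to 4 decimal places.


X = (CA0 - CA) / CA0
X = (6.6 - 1.1) / 6.6
X = 5.5 / 6.6
X = 0.8333


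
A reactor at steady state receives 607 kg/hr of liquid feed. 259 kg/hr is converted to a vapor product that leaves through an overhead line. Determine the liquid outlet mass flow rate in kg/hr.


Steady-state mass balance on the main outlet: F_out = F_in - F_removed
F_out = 607 - 259
F_out = 348 kg/hr


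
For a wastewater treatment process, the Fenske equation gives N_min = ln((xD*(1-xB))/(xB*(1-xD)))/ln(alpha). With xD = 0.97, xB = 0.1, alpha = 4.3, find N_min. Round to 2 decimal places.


N_min = ln((xD*(1-xB))/(xB*(1-xD))) / ln(alpha)
Numerator inside ln: 0.873 / 0.003 = 291.0
ln(291.0) = 5.673323
ln(alpha) = ln(4.3) = 1.458615
N_min = 5.673323 / 1.458615 = 3.89
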